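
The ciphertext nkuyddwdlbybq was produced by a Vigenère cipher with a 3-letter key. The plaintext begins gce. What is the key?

Subtract each crib letter from the matching ciphertext letter (mod 26):
n(13)−g(6)=7 → h
k(10)−c(2)=8 → i
u(20)−e(4)=16 → q

hiq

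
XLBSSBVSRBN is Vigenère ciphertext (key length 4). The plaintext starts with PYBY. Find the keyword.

Subtract each crib letter from the matching ciphertext letter (mod 26):
X(23)−P(15)=8 → I
L(11)−Y(24)=-13≡13 → N
B(1)−B(1)=0 → A
S(18)−Y(24)=-6≡20 → U

INAU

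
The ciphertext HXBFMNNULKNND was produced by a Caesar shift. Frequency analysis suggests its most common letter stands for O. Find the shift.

25

The most frequent ciphertext letter is N (appears 4 times).
N is position 13; O is position 14.
Shift = -1≡25.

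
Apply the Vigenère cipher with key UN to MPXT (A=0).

GCRG

Repeat the key across the message: UNUN
M(12)+U(20): 32≡6 → G
P(15)+N(13): 28≡2 → C
X(23)+U(20): 43≡17 → R
T(19)+N(13): 32≡6 → G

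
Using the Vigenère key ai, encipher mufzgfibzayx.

Repeat the key across the message: aiaiaiaiaiai
m(12)+a(0): 12 → m
u(20)+i(8): 28≡2 → c
f(5)+a(0): 5 → f
z(25)+i(8): 33≡7 → h
g(6)+a(0): 6 → g
f(5)+i(8): 13 → n
i(8)+a(0): 8 → i
b(1)+i(8): 9 → j
z(25)+a(0): 25 → z
a(0)+i(8): 8 → i
y(24)+a(0): 24 → y
x(23)+i(8): 31≡5 → f

mcfhgnijziyf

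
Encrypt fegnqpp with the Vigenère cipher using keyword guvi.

Repeat the key across the message: guviguv
f(5)+g(6): 11 → l
e(4)+u(20): 24 → y
g(6)+v(21): 27≡1 → b
n(13)+i(8): 21 → v
q(16)+g(6): 22 → w
p(15)+u(20): 35≡9 → j
p(15)+v(21): 36≡10 → k

lybvwjk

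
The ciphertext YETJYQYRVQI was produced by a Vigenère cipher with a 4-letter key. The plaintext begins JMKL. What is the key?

Subtract each crib letter from the matching ciphertext letter (mod 26):
Y(24)−J(9)=15 → P
E(4)−M(12)=-8≡18 → S
T(19)−K(10)=9 → J
J(9)−L(11)=-2≡24 → Y

PSJY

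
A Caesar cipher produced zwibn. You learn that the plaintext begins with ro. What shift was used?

8

From the crib: z(25)−r(17)=8, so the shift is 8.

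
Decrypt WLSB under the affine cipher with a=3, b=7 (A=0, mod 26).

The inverse of 3 mod 26 is 9, since 3·9=27≡1. Apply D(y)=9·(y−7) mod 26:
W(22): 9·(22−7)=135≡5 → F
L(11): 9·(11−7)=36≡10 → K
S(18): 9·(18−7)=99≡21 → V
B(1): 9·(1−7)=-54≡24 → Y

FKVY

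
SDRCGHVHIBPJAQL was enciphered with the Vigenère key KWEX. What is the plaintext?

Repeat the key across the ciphertext: KWEXKWEXKWEXKWE
S(18)−K(10): 8 → I
D(3)−W(22): -19≡7 → H
R(17)−E(4): 13 → N
C(2)−X(23): -21≡5 → F
G(6)−K(10): -4≡22 → W
H(7)−W(22): -15≡11 → L
V(21)−E(4): 17 → R
H(7)−X(23): -16≡10 → K
I(8)−K(10): -2≡24 → Y
B(1)−W(22): -21≡5 → F
P(15)−E(4): 11 → L
J(9)−X(23): -14≡12 → M
A(0)−K(10): -10≡16 → Q
Q(16)−W(22): -6≡20 → U
L(11)−E(4): 7 → H

IHNFWLRKYFLMQUH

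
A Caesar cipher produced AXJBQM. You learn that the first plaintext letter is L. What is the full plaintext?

From the crib: A(0)−L(11)=-11≡15, so the shift is 15.
Subtract 15 from each ciphertext letter:
A(0): 0−15=-15≡11 → L
X(23): 23−15=8 → I
J(9): 9−15=-6≡20 → U
B(1): 1−15=-14≡12 → M
Q(16): 16−15=1 → B
M(12): 12−15=-3≡23 → X

LIUMBX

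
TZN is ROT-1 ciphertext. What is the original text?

T(19): 19−1=18 → S
Z(25): 25−1=24 → Y
N(13): 13−1=12 → M

SYM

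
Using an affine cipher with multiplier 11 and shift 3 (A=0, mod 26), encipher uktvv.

u(20): 11·20+3=223≡15 → p
k(10): 11·10+3=113≡9 → j
t(19): 11·19+3=212≡4 → e
v(21): 11·21+3=234≡0 → a
v(21): 11·21+3=234≡0 → a

pjeaa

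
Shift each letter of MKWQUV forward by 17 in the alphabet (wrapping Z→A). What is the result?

DBNHLM

M(12): 12+17=29≡3 → D
K(10): 10+17=27≡1 → B
W(22): 22+17=39≡13 → N
Q(16): 16+17=33≡7 → H
U(20): 20+17=37≡11 → L
V(21): 21+17=38≡12 → M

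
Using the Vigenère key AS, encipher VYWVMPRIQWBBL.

Repeat the key across the message: ASASASASASASA
V(21)+A(0): 21 → V
Y(24)+S(18): 42≡16 → Q
W(22)+A(0): 22 → W
V(21)+S(18): 39≡13 → N
M(12)+A(0): 12 → M
P(15)+S(18): 33≡7 → H
R(17)+A(0): 17 → R
I(8)+S(18): 26≡0 → A
Q(16)+A(0): 16 → Q
W(22)+S(18): 40≡14 → O
B(1)+A(0): 1 → B
B(1)+S(18): 19 → T
L(11)+A(0): 11 → L

VQWNMHRAQOBTL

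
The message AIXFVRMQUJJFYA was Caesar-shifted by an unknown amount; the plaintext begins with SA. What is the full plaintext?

From the crib: A(0)−S(18)=-18≡8, so the shift is 8.
Subtract 8 from each ciphertext letter:
A(0): 0−8=-8≡18 → S
I(8): 8−8=0 → A
X(23): 23−8=15 → P
F(5): 5−8=-3≡23 → X
V(21): 21−8=13 → N
R(17): 17−8=9 → J
M(12): 12−8=4 → E
Q(16): 16−8=8 → I
U(20): 20−8=12 → M
J(9): 9−8=1 → B
J(9): 9−8=1 → B
F(5): 5−8=-3≡23 → X
Y(24): 24−8=16 → Q
A(0): 0−8=-8≡18 → S

SAPXNJEIMBBXQS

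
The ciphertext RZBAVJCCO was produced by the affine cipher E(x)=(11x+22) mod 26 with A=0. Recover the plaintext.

The inverse of 11 mod 26 is 19, since 11·19=209≡1. Apply D(y)=19·(y−22) mod 26:
R(17): 19·(17−22)=-95≡9 → J
Z(25): 19·(25−22)=57≡5 → F
B(1): 19·(1−22)=-399≡17 → R
A(0): 19·(0−22)=-418≡24 → Y
V(21): 19·(21−22)=-19≡7 → H
J(9): 19·(9−22)=-247≡13 → N
C(2): 19·(2−22)=-380≡10 → K
C(2): 19·(2−22)=-380≡10 → K
O(14): 19·(14−22)=-152≡4 → E

JFRYHNKKE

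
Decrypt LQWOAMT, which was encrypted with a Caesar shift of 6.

L(11): 11−6=5 → F
Q(16): 16−6=10 → K
W(22): 22−6=16 → Q
O(14): 14−6=8 → I
A(0): 0−6=-6≡20 → U
M(12): 12−6=6 → G
T(19): 19−6=13 → N

FKQIUGN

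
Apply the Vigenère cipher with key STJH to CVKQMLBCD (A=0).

Repeat the key across the message: STJHSTJHS
C(2)+S(18): 20 → U
V(21)+T(19): 40≡14 → O
K(10)+J(9): 19 → T
Q(16)+H(7): 23 → X
M(12)+S(18): 30≡4 → E
L(11)+T(19): 30≡4 → E
B(1)+J(9): 10 → K
C(2)+H(7): 9 → J
D(3)+S(18): 21 → V

UOTXEEKJV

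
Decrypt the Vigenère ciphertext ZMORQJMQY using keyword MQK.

Repeat the key across the ciphertext: MQKMQKMQK
Z(25)−M(12): 13 → N
M(12)−Q(16): -4≡22 → W
O(14)−K(10): 4 → E
R(17)−M(12): 5 → F
Q(16)−Q(16): 0 → A
J(9)−K(10): -1≡25 → Z
M(12)−M(12): 0 → A
Q(16)−Q(16): 0 → A
Y(24)−K(10): 14 → O

NWEFAZAAO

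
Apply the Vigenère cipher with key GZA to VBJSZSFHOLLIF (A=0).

BAJYYSLGORKIL

Repeat the key across the message: GZAGZAGZAGZAG
V(21)+G(6): 27≡1 → B
B(1)+Z(25): 26≡0 → A
J(9)+A(0): 9 → J
S(18)+G(6): 24 → Y
Z(25)+Z(25): 50≡24 → Y
S(18)+A(0): 18 → S
F(5)+G(6): 11 → L
H(7)+Z(25): 32≡6 → G
O(14)+A(0): 14 → O
L(11)+G(6): 17 → R
L(11)+Z(25): 36≡10 → K
I(8)+A(0): 8 → I
F(5)+G(6): 11 → L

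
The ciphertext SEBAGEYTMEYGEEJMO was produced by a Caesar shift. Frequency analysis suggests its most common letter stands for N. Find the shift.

The most frequent ciphertext letter is E (appears 5 times).
E is position 4; N is position 13.
Shift = -9≡17.

17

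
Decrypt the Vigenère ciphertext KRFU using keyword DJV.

HIKR

Repeat the key across the ciphertext: DJVD
K(10)−D(3): 7 → H
R(17)−J(9): 8 → I
F(5)−V(21): -16≡10 → K
U(20)−D(3): 17 → R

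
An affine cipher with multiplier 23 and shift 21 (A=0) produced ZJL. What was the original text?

QEM

The inverse of 23 mod 26 is 17, since 23·17=391≡1. Apply D(y)=17·(y−21) mod 26:
Z(25): 17·(25−21)=68≡16 → Q
J(9): 17·(9−21)=-204≡4 → E
L(11): 17·(11−21)=-170≡12 → M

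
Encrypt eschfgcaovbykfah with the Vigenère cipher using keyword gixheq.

Repeat the key across the message: gixheqgixheqgixh
e(4)+g(6): 10 → k
s(18)+i(8): 26≡0 → a
c(2)+x(23): 25 → z
h(7)+h(7): 14 → o
f(5)+e(4): 9 → j
g(6)+q(16): 22 → w
c(2)+g(6): 8 → i
a(0)+i(8): 8 → i
o(14)+x(23): 37≡11 → l
v(21)+h(7): 28≡2 → c
b(1)+e(4): 5 → f
y(24)+q(16): 40≡14 → o
k(10)+g(6): 16 → q
f(5)+i(8): 13 → n
a(0)+x(23): 23 → x
h(7)+h(7): 14 → o

kazojwiilcfoqnxo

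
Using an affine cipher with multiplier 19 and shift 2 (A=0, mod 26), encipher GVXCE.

G(6): 19·6+2=116≡12 → M
V(21): 19·21+2=401≡11 → L
X(23): 19·23+2=439≡23 → X
C(2): 19·2+2=40≡14 → O
E(4): 19·4+2=78≡0 → A

MLXOA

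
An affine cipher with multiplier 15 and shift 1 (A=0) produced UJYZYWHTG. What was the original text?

The inverse of 15 mod 26 is 7, since 15·7=105≡1. Apply D(y)=7·(y−1) mod 26:
U(20): 7·(20−1)=133≡3 → D
J(9): 7·(9−1)=56≡4 → E
Y(24): 7·(24−1)=161≡5 → F
Z(25): 7·(25−1)=168≡12 → M
Y(24): 7·(24−1)=161≡5 → F
W(22): 7·(22−1)=147≡17 → R
H(7): 7·(7−1)=42≡16 → Q
T(19): 7·(19−1)=126≡22 → W
G(6): 7·(6−1)=35≡9 → J

DEFMFRQWJ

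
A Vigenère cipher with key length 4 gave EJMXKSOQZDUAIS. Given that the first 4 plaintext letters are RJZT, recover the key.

Subtract each crib letter from the matching ciphertext letter (mod 26):
E(4)−R(17)=-13≡13 → N
J(9)−J(9)=0 → A
M(12)−Z(25)=-13≡13 → N
X(23)−T(19)=4 → E

NANE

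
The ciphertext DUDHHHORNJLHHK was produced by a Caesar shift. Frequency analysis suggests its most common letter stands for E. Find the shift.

The most frequent ciphertext letter is H (appears 5 times).
H is position 7; E is position 4.
Shift = 3.

3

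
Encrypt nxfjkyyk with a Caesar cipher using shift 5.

n(13): 13+5=18 → s
x(23): 23+5=28≡2 → c
f(5): 5+5=10 → k
j(9): 9+5=14 → o
k(10): 10+5=15 → p
y(24): 24+5=29≡3 → d
y(24): 24+5=29≡3 → d
k(10): 10+5=15 → p

sckopddp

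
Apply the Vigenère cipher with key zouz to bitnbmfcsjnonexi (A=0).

awnmaazbrxhnmsrh

Repeat the key across the message: zouzzouzzouzzouz
b(1)+z(25): 26≡0 → a
i(8)+o(14): 22 → w
t(19)+u(20): 39≡13 → n
n(13)+z(25): 38≡12 → m
b(1)+z(25): 26≡0 → a
m(12)+o(14): 26≡0 → a
f(5)+u(20): 25 → z
c(2)+z(25): 27≡1 → b
s(18)+z(25): 43≡17 → r
j(9)+o(14): 23 → x
n(13)+u(20): 33≡7 → h
o(14)+z(25): 39≡13 → n
n(13)+z(25): 38≡12 → m
e(4)+o(14): 18 → s
x(23)+u(20): 43≡17 → r
i(8)+z(25): 33≡7 → h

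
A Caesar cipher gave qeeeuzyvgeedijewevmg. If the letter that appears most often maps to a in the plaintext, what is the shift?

The most frequent ciphertext letter is e (appears 7 times).
e is position 4; a is position 0.
Shift = 4.

4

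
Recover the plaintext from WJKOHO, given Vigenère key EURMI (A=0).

SPTCZK

Repeat the key across the ciphertext: EURMIE
W(22)−E(4): 18 → S
J(9)−U(20): -11≡15 → P
K(10)−R(17): -7≡19 → T
O(14)−M(12): 2 → C
H(7)−I(8): -1≡25 → Z
O(14)−E(4): 10 → K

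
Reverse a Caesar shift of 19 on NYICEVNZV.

N(13): 13−19=-6≡20 → U
Y(24): 24−19=5 → F
I(8): 8−19=-11≡15 → P
C(2): 2−19=-17≡9 → J
E(4): 4−19=-15≡11 → L
V(21): 21−19=2 → C
N(13): 13−19=-6≡20 → U
Z(25): 25−19=6 → G
V(21): 21−19=2 → C

UFPJLCUGC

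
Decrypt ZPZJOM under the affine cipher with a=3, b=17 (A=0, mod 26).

The inverse of 3 mod 26 is 9, since 3·9=27≡1. Apply D(y)=9·(y−17) mod 26:
Z(25): 9·(25−17)=72≡20 → U
P(15): 9·(15−17)=-18≡8 → I
Z(25): 9·(25−17)=72≡20 → U
J(9): 9·(9−17)=-72≡6 → G
O(14): 9·(14−17)=-27≡25 → Z
M(12): 9·(12−17)=-45≡7 → H

UIUGZH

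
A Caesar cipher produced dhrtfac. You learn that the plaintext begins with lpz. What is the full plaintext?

From the crib: d(3)−l(11)=-8≡18, so the shift is 18.
Subtract 18 from each ciphertext letter:
d(3): 3−18=-15≡11 → l
h(7): 7−18=-11≡15 → p
r(17): 17−18=-1≡25 → z
t(19): 19−18=1 → b
f(5): 5−18=-13≡13 → n
a(0): 0−18=-18≡8 → i
c(2): 2−18=-16≡10 → k

lpzbnik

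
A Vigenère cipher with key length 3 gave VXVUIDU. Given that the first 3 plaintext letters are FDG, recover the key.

QUP

Subtract each crib letter from the matching ciphertext letter (mod 26):
V(21)−F(5)=16 → Q
X(23)−D(3)=20 → U
V(21)−G(6)=15 → P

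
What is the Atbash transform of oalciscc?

o(14) → l(11)
a(0) → z(25)
l(11) → o(14)
c(2) → x(23)
i(8) → r(17)
s(18) → h(7)
c(2) → x(23)
c(2) → x(23)

lzoxrhxx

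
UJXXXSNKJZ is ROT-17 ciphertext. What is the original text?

DSGGGBWTSI

U(20): 20−17=3 → D
J(9): 9−17=-8≡18 → S
X(23): 23−17=6 → G
X(23): 23−17=6 → G
X(23): 23−17=6 → G
S(18): 18−17=1 → B
N(13): 13−17=-4≡22 → W
K(10): 10−17=-7≡19 → T
J(9): 9−17=-8≡18 → S
Z(25): 25−17=8 → I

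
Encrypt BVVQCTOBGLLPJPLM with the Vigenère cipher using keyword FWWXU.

GRRNWYKXDFQLFMFR

Repeat the key across the message: FWWXUFWWXUFWWXUF
B(1)+F(5): 6 → G
V(21)+W(22): 43≡17 → R
V(21)+W(22): 43≡17 → R
Q(16)+X(23): 39≡13 → N
C(2)+U(20): 22 → W
T(19)+F(5): 24 → Y
O(14)+W(22): 36≡10 → K
B(1)+W(22): 23 → X
G(6)+X(23): 29≡3 → D
L(11)+U(20): 31≡5 → F
L(11)+F(5): 16 → Q
P(15)+W(22): 37≡11 → L
J(9)+W(22): 31≡5 → F
P(15)+X(23): 38≡12 → M
L(11)+U(20): 31≡5 → F
M(12)+F(5): 17 → R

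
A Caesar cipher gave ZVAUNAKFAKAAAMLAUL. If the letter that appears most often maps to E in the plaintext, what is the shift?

The most frequent ciphertext letter is A (appears 7 times).
A is position 0; E is position 4.
Shift = -4≡22.

22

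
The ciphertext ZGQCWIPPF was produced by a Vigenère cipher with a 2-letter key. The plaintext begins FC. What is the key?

UE

Subtract each crib letter from the matching ciphertext letter (mod 26):
Z(25)−F(5)=20 → U
G(6)−C(2)=4 → E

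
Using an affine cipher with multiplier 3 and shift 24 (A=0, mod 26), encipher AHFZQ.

YTNVU

A(0): 3·0+24=24 → Y
H(7): 3·7+24=45≡19 → T
F(5): 3·5+24=39≡13 → N
Z(25): 3·25+24=99≡21 → V
Q(16): 3·16+24=72≡20 → U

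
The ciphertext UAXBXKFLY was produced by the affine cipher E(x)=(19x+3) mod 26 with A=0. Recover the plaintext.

FTMEMZWKX

The inverse of 19 mod 26 is 11, since 19·11=209≡1. Apply D(y)=11·(y−3) mod 26:
U(20): 11·(20−3)=187≡5 → F
A(0): 11·(0−3)=-33≡19 → T
X(23): 11·(23−3)=220≡12 → M
B(1): 11·(1−3)=-22≡4 → E
X(23): 11·(23−3)=220≡12 → M
K(10): 11·(10−3)=77≡25 → Z
F(5): 11·(5−3)=22 → W
L(11): 11·(11−3)=88≡10 → K
Y(24): 11·(24−3)=231≡23 → X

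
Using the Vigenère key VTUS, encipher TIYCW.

OBSUR

Repeat the key across the message: VTUSV
T(19)+V(21): 40≡14 → O
I(8)+T(19): 27≡1 → B
Y(24)+U(20): 44≡18 → S
C(2)+S(18): 20 → U
W(22)+V(21): 43≡17 → R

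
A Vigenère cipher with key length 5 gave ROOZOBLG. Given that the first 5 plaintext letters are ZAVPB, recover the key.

Subtract each crib letter from the matching ciphertext letter (mod 26):
R(17)−Z(25)=-8≡18 → S
O(14)−A(0)=14 → O
O(14)−V(21)=-7≡19 → T
Z(25)−P(15)=10 → K
O(14)−B(1)=13 → N

SOTKN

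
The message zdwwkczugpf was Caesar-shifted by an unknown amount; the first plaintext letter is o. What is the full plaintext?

osllzrojveu

From the crib: z(25)−o(14)=11, so the shift is 11.
Subtract 11 from each ciphertext letter:
z(25): 25−11=14 → o
d(3): 3−11=-8≡18 → s
w(22): 22−11=11 → l
w(22): 22−11=11 → l
k(10): 10−11=-1≡25 → z
c(2): 2−11=-9≡17 → r
z(25): 25−11=14 → o
u(20): 20−11=9 → j
g(6): 6−11=-5≡21 → v
p(15): 15−11=4 → e
f(5): 5−11=-6≡20 → u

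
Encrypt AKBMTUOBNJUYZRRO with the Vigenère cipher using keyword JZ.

JJKLCTXAWIDXIQAN

Repeat the key across the message: JZJZJZJZJZJZJZJZ
A(0)+J(9): 9 → J
K(10)+Z(25): 35≡9 → J
B(1)+J(9): 10 → K
M(12)+Z(25): 37≡11 → L
T(19)+J(9): 28≡2 → C
U(20)+Z(25): 45≡19 → T
O(14)+J(9): 23 → X
B(1)+Z(25): 26≡0 → A
N(13)+J(9): 22 → W
J(9)+Z(25): 34≡8 → I
U(20)+J(9): 29≡3 → D
Y(24)+Z(25): 49≡23 → X
Z(25)+J(9): 34≡8 → I
R(17)+Z(25): 42≡16 → Q
R(17)+J(9): 26≡0 → A
O(14)+Z(25): 39≡13 → N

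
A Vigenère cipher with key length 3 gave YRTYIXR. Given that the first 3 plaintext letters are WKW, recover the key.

CHX

Subtract each crib letter from the matching ciphertext letter (mod 26):
Y(24)−W(22)=2 → C
R(17)−K(10)=7 → H
T(19)−W(22)=-3≡23 → X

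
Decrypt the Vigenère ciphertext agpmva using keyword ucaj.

Repeat the key across the ciphertext: ucajuc
a(0)−u(20): -20≡6 → g
g(6)−c(2): 4 → e
p(15)−a(0): 15 → p
m(12)−j(9): 3 → d
v(21)−u(20): 1 → b
a(0)−c(2): -2≡24 → y

gepdby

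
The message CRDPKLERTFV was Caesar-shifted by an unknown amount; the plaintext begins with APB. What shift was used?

2

From the crib: C(2)−A(0)=2, so the shift is 2.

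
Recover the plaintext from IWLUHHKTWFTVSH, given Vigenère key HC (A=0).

Repeat the key across the ciphertext: HCHCHCHCHCHCHC
I(8)−H(7): 1 → B
W(22)−C(2): 20 → U
L(11)−H(7): 4 → E
U(20)−C(2): 18 → S
H(7)−H(7): 0 → A
H(7)−C(2): 5 → F
K(10)−H(7): 3 → D
T(19)−C(2): 17 → R
W(22)−H(7): 15 → P
F(5)−C(2): 3 → D
T(19)−H(7): 12 → M
V(21)−C(2): 19 → T
S(18)−H(7): 11 → L
H(7)−C(2): 5 → F

BUESAFDRPDMTLF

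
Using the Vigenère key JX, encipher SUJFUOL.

Repeat the key across the message: JXJXJXJ
S(18)+J(9): 27≡1 → B
U(20)+X(23): 43≡17 → R
J(9)+J(9): 18 → S
F(5)+X(23): 28≡2 → C
U(20)+J(9): 29≡3 → D
O(14)+X(23): 37≡11 → L
L(11)+J(9): 20 → U

BRSCDLU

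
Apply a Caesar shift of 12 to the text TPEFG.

T(19): 19+12=31≡5 → F
P(15): 15+12=27≡1 → B
E(4): 4+12=16 → Q
F(5): 5+12=17 → R
G(6): 6+12=18 → S

FBQRS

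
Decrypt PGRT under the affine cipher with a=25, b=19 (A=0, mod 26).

ENCA

The inverse of 25 mod 26 is 25, since 25·25=625≡1. Apply D(y)=25·(y−19) mod 26:
P(15): 25·(15−19)=-100≡4 → E
G(6): 25·(6−19)=-325≡13 → N
R(17): 25·(17−19)=-50≡2 → C
T(19): 25·(19−19)=0 → A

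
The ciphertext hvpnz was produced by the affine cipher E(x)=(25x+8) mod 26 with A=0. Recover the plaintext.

The inverse of 25 mod 26 is 25, since 25·25=625≡1. Apply D(y)=25·(y−8) mod 26:
h(7): 25·(7−8)=-25≡1 → b
v(21): 25·(21−8)=325≡13 → n
p(15): 25·(15−8)=175≡19 → t
n(13): 25·(13−8)=125≡21 → v
z(25): 25·(25−8)=425≡9 → j

bntvj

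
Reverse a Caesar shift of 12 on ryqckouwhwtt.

fmeqycikvkhh

r(17): 17−12=5 → f
y(24): 24−12=12 → m
q(16): 16−12=4 → e
c(2): 2−12=-10≡16 → q
k(10): 10−12=-2≡24 → y
o(14): 14−12=2 → c
u(20): 20−12=8 → i
w(22): 22−12=10 → k
h(7): 7−12=-5≡21 → v
w(22): 22−12=10 → k
t(19): 19−12=7 → h
t(19): 19−12=7 → h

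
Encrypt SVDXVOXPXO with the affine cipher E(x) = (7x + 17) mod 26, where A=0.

NIMWILWSWL

S(18): 7·18+17=143≡13 → N
V(21): 7·21+17=164≡8 → I
D(3): 7·3+17=38≡12 → M
X(23): 7·23+17=178≡22 → W
V(21): 7·21+17=164≡8 → I
O(14): 7·14+17=115≡11 → L
X(23): 7·23+17=178≡22 → W
P(15): 7·15+17=122≡18 → S
X(23): 7·23+17=178≡22 → W
O(14): 7·14+17=115≡11 → L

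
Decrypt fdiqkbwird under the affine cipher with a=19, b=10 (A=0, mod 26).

The inverse of 19 mod 26 is 11, since 19·11=209≡1. Apply D(y)=11·(y−10) mod 26:
f(5): 11·(5−10)=-55≡23 → x
d(3): 11·(3−10)=-77≡1 → b
i(8): 11·(8−10)=-22≡4 → e
q(16): 11·(16−10)=66≡14 → o
k(10): 11·(10−10)=0 → a
b(1): 11·(1−10)=-99≡5 → f
w(22): 11·(22−10)=132≡2 → c
i(8): 11·(8−10)=-22≡4 → e
r(17): 11·(17−10)=77≡25 → z
d(3): 11·(3−10)=-77≡1 → b

xbeoafcezb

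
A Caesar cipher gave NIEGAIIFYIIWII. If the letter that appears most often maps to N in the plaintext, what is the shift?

21

The most frequent ciphertext letter is I (appears 7 times).
I is position 8; N is position 13.
Shift = -5≡21.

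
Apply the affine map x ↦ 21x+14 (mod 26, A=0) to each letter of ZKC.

Z(25): 21·25+14=539≡19 → T
K(10): 21·10+14=224≡16 → Q
C(2): 21·2+14=56≡4 → E

TQE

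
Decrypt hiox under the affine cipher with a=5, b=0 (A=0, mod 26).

rmip

The inverse of 5 mod 26 is 21, since 5·21=105≡1. Apply D(y)=21·(y−0) mod 26:
h(7): 21·(7−0)=147≡17 → r
i(8): 21·(8−0)=168≡12 → m
o(14): 21·(14−0)=294≡8 → i
x(23): 21·(23−0)=483≡15 → p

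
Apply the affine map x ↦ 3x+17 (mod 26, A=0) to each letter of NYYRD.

ELLQA

N(13): 3·13+17=56≡4 → E
Y(24): 3·24+17=89≡11 → L
Y(24): 3·24+17=89≡11 → L
R(17): 3·17+17=68≡16 → Q
D(3): 3·3+17=26≡0 → A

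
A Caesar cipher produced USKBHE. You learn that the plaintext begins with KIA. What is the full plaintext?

KIARXU

From the crib: U(20)−K(10)=10, so the shift is 10.
Subtract 10 from each ciphertext letter:
U(20): 20−10=10 → K
S(18): 18−10=8 → I
K(10): 10−10=0 → A
B(1): 1−10=-9≡17 → R
H(7): 7−10=-3≡23 → X
E(4): 4−10=-6≡20 → U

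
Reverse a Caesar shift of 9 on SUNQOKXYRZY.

JLEHFBOPIQP

S(18): 18−9=9 → J
U(20): 20−9=11 → L
N(13): 13−9=4 → E
Q(16): 16−9=7 → H
O(14): 14−9=5 → F
K(10): 10−9=1 → B
X(23): 23−9=14 → O
Y(24): 24−9=15 → P
R(17): 17−9=8 → I
Z(25): 25−9=16 → Q
Y(24): 24−9=15 → P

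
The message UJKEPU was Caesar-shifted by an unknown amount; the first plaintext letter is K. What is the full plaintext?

From the crib: U(20)−K(10)=10, so the shift is 10.
Subtract 10 from each ciphertext letter:
U(20): 20−10=10 → K
J(9): 9−10=-1≡25 → Z
K(10): 10−10=0 → A
E(4): 4−10=-6≡20 → U
P(15): 15−10=5 → F
U(20): 20−10=10 → K

KZAUFK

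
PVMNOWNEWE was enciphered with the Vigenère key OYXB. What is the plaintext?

BXPMAYQDIG

Repeat the key across the ciphertext: OYXBOYXBOY
P(15)−O(14): 1 → B
V(21)−Y(24): -3≡23 → X
M(12)−X(23): -11≡15 → P
N(13)−B(1): 12 → M
O(14)−O(14): 0 → A
W(22)−Y(24): -2≡24 → Y
N(13)−X(23): -10≡16 → Q
E(4)−B(1): 3 → D
W(22)−O(14): 8 → I
E(4)−Y(24): -20≡6 → G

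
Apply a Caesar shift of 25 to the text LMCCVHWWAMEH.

L(11): 11+25=36≡10 → K
M(12): 12+25=37≡11 → L
C(2): 2+25=27≡1 → B
C(2): 2+25=27≡1 → B
V(21): 21+25=46≡20 → U
H(7): 7+25=32≡6 → G
W(22): 22+25=47≡21 → V
W(22): 22+25=47≡21 → V
A(0): 0+25=25 → Z
M(12): 12+25=37≡11 → L
E(4): 4+25=29≡3 → D
H(7): 7+25=32≡6 → G

KLBBUGVVZLDG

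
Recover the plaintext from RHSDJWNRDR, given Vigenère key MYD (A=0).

Repeat the key across the ciphertext: MYDMYDMYDM
R(17)−M(12): 5 → F
H(7)−Y(24): -17≡9 → J
S(18)−D(3): 15 → P
D(3)−M(12): -9≡17 → R
J(9)−Y(24): -15≡11 → L
W(22)−D(3): 19 → T
N(13)−M(12): 1 → B
R(17)−Y(24): -7≡19 → T
D(3)−D(3): 0 → A
R(17)−M(12): 5 → F

FJPRLTBTAF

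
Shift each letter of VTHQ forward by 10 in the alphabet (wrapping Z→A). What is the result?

V(21): 21+10=31≡5 → F
T(19): 19+10=29≡3 → D
H(7): 7+10=17 → R
Q(16): 16+10=26≡0 → A

FDRA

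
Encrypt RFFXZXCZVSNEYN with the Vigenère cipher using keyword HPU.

Repeat the key across the message: HPUHPUHPUHPUHP
R(17)+H(7): 24 → Y
F(5)+P(15): 20 → U
F(5)+U(20): 25 → Z
X(23)+H(7): 30≡4 → E
Z(25)+P(15): 40≡14 → O
X(23)+U(20): 43≡17 → R
C(2)+H(7): 9 → J
Z(25)+P(15): 40≡14 → O
V(21)+U(20): 41≡15 → P
S(18)+H(7): 25 → Z
N(13)+P(15): 28≡2 → C
E(4)+U(20): 24 → Y
Y(24)+H(7): 31≡5 → F
N(13)+P(15): 28≡2 → C

YUZEORJOPZCYFC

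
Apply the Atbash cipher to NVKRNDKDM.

N(13) → M(12)
V(21) → E(4)
K(10) → P(15)
R(17) → I(8)
N(13) → M(12)
D(3) → W(22)
K(10) → P(15)
D(3) → W(22)
M(12) → N(13)

MEPIMWPWN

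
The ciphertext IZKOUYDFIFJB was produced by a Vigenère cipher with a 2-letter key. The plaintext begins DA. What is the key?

Subtract each crib letter from the matching ciphertext letter (mod 26):
I(8)−D(3)=5 → F
Z(25)−A(0)=25 → Z

FZ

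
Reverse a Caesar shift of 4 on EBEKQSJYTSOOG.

AXAGMOFUPOKKC

E(4): 4−4=0 → A
B(1): 1−4=-3≡23 → X
E(4): 4−4=0 → A
K(10): 10−4=6 → G
Q(16): 16−4=12 → M
S(18): 18−4=14 → O
J(9): 9−4=5 → F
Y(24): 24−4=20 → U
T(19): 19−4=15 → P
S(18): 18−4=14 → O
O(14): 14−4=10 → K
O(14): 14−4=10 → K
G(6): 6−4=2 → C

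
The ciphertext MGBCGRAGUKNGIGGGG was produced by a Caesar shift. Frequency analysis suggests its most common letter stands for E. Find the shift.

The most frequent ciphertext letter is G (appears 8 times).
G is position 6; E is position 4.
Shift = 2.

2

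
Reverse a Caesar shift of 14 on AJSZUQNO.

A(0): 0−14=-14≡12 → M
J(9): 9−14=-5≡21 → V
S(18): 18−14=4 → E
Z(25): 25−14=11 → L
U(20): 20−14=6 → G
Q(16): 16−14=2 → C
N(13): 13−14=-1≡25 → Z
O(14): 14−14=0 → A

MVELGCZA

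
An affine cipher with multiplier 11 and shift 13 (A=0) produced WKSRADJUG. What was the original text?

PVRYNSCDX

The inverse of 11 mod 26 is 19, since 11·19=209≡1. Apply D(y)=19·(y−13) mod 26:
W(22): 19·(22−13)=171≡15 → P
K(10): 19·(10−13)=-57≡21 → V
S(18): 19·(18−13)=95≡17 → R
R(17): 19·(17−13)=76≡24 → Y
A(0): 19·(0−13)=-247≡13 → N
D(3): 19·(3−13)=-190≡18 → S
J(9): 19·(9−13)=-76≡2 → C
U(20): 19·(20−13)=133≡3 → D
G(6): 19·(6−13)=-133≡23 → X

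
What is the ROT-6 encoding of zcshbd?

z(25): 25+6=31≡5 → f
c(2): 2+6=8 → i
s(18): 18+6=24 → y
h(7): 7+6=13 → n
b(1): 1+6=7 → h
d(3): 3+6=9 → j

fiynhj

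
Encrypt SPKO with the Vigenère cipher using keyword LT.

Repeat the key across the message: LTLT
S(18)+L(11): 29≡3 → D
P(15)+T(19): 34≡8 → I
K(10)+L(11): 21 → V
O(14)+T(19): 33≡7 → H

DIVH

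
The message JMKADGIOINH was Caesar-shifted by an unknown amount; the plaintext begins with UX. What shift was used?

15

From the crib: J(9)−U(20)=-11≡15, so the shift is 15.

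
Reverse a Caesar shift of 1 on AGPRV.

A(0): 0−1=-1≡25 → Z
G(6): 6−1=5 → F
P(15): 15−1=14 → O
R(17): 17−1=16 → Q
V(21): 21−1=20 → U

ZFOQU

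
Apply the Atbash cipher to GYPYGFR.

G(6) → T(19)
Y(24) → B(1)
P(15) → K(10)
Y(24) → B(1)
G(6) → T(19)
F(5) → U(20)
R(17) → I(8)

TBKBTUI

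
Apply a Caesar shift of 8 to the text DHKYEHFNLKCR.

D(3): 3+8=11 → L
H(7): 7+8=15 → P
K(10): 10+8=18 → S
Y(24): 24+8=32≡6 → G
E(4): 4+8=12 → M
H(7): 7+8=15 → P
F(5): 5+8=13 → N
N(13): 13+8=21 → V
L(11): 11+8=19 → T
K(10): 10+8=18 → S
C(2): 2+8=10 → K
R(17): 17+8=25 → Z

LPSGMPNVTSKZ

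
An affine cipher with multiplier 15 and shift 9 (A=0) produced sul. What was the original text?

lzo

The inverse of 15 mod 26 is 7, since 15·7=105≡1. Apply D(y)=7·(y−9) mod 26:
s(18): 7·(18−9)=63≡11 → l
u(20): 7·(20−9)=77≡25 → z
l(11): 7·(11−9)=14 → o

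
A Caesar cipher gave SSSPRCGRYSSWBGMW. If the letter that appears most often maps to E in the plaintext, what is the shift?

The most frequent ciphertext letter is S (appears 5 times).
S is position 18; E is position 4.
Shift = 14.

14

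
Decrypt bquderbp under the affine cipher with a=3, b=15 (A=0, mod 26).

The inverse of 3 mod 26 is 9, since 3·9=27≡1. Apply D(y)=9·(y−15) mod 26:
b(1): 9·(1−15)=-126≡4 → e
q(16): 9·(16−15)=9 → j
u(20): 9·(20−15)=45≡19 → t
d(3): 9·(3−15)=-108≡22 → w
e(4): 9·(4−15)=-99≡5 → f
r(17): 9·(17−15)=18 → s
b(1): 9·(1−15)=-126≡4 → e
p(15): 9·(15−15)=0 → a

ejtwfsea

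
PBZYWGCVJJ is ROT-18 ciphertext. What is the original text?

XJHGEOKDRR

P(15): 15−18=-3≡23 → X
B(1): 1−18=-17≡9 → J
Z(25): 25−18=7 → H
Y(24): 24−18=6 → G
W(22): 22−18=4 → E
G(6): 6−18=-12≡14 → O
C(2): 2−18=-16≡10 → K
V(21): 21−18=3 → D
J(9): 9−18=-9≡17 → R
J(9): 9−18=-9≡17 → R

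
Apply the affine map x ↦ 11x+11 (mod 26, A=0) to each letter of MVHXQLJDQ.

NIKEFCGSF

M(12): 11·12+11=143≡13 → N
V(21): 11·21+11=242≡8 → I
H(7): 11·7+11=88≡10 → K
X(23): 11·23+11=264≡4 → E
Q(16): 11·16+11=187≡5 → F
L(11): 11·11+11=132≡2 → C
J(9): 11·9+11=110≡6 → G
D(3): 11·3+11=44≡18 → S
Q(16): 11·16+11=187≡5 → F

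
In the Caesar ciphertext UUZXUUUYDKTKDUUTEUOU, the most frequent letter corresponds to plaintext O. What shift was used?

The most frequent ciphertext letter is U (appears 9 times).
U is position 20; O is position 14.
Shift = 6.

6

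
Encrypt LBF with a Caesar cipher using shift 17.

CSW

L(11): 11+17=28≡2 → C
B(1): 1+17=18 → S
F(5): 5+17=22 → W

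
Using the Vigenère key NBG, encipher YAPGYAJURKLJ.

LBVTZGWVXXMP

Repeat the key across the message: NBGNBGNBGNBG
Y(24)+N(13): 37≡11 → L
A(0)+B(1): 1 → B
P(15)+G(6): 21 → V
G(6)+N(13): 19 → T
Y(24)+B(1): 25 → Z
A(0)+G(6): 6 → G
J(9)+N(13): 22 → W
U(20)+B(1): 21 → V
R(17)+G(6): 23 → X
K(10)+N(13): 23 → X
L(11)+B(1): 12 → M
J(9)+G(6): 15 → P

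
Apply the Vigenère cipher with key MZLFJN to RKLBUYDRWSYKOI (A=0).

Repeat the key across the message: MZLFJNMZLFJNMZ
R(17)+M(12): 29≡3 → D
K(10)+Z(25): 35≡9 → J
L(11)+L(11): 22 → W
B(1)+F(5): 6 → G
U(20)+J(9): 29≡3 → D
Y(24)+N(13): 37≡11 → L
D(3)+M(12): 15 → P
R(17)+Z(25): 42≡16 → Q
W(22)+L(11): 33≡7 → H
S(18)+F(5): 23 → X
Y(24)+J(9): 33≡7 → H
K(10)+N(13): 23 → X
O(14)+M(12): 26≡0 → A
I(8)+Z(25): 33≡7 → H

DJWGDLPQHXHXAH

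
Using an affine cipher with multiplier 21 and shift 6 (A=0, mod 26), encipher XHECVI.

VXMWFS

X(23): 21·23+6=489≡21 → V
H(7): 21·7+6=153≡23 → X
E(4): 21·4+6=90≡12 → M
C(2): 21·2+6=48≡22 → W
V(21): 21·21+6=447≡5 → F
I(8): 21·8+6=174≡18 → S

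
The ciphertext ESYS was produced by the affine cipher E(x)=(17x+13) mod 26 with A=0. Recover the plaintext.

The inverse of 17 mod 26 is 23, since 17·23=391≡1. Apply D(y)=23·(y−13) mod 26:
E(4): 23·(4−13)=-207≡1 → B
S(18): 23·(18−13)=115≡11 → L
Y(24): 23·(24−13)=253≡19 → T
S(18): 23·(18−13)=115≡11 → L

BLTL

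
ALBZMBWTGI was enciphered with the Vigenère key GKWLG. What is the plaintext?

Repeat the key across the ciphertext: GKWLGGKWLG
A(0)−G(6): -6≡20 → U
L(11)−K(10): 1 → B
B(1)−W(22): -21≡5 → F
Z(25)−L(11): 14 → O
M(12)−G(6): 6 → G
B(1)−G(6): -5≡21 → V
W(22)−K(10): 12 → M
T(19)−W(22): -3≡23 → X
G(6)−L(11): -5≡21 → V
I(8)−G(6): 2 → C

UBFOGVMXVC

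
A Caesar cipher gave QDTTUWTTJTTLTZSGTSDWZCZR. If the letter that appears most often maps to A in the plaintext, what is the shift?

19

The most frequent ciphertext letter is T (appears 8 times).
T is position 19; A is position 0.
Shift = 19.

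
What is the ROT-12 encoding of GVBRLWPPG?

G(6): 6+12=18 → S
V(21): 21+12=33≡7 → H
B(1): 1+12=13 → N
R(17): 17+12=29≡3 → D
L(11): 11+12=23 → X
W(22): 22+12=34≡8 → I
P(15): 15+12=27≡1 → B
P(15): 15+12=27≡1 → B
G(6): 6+12=18 → S

SHNDXIBBS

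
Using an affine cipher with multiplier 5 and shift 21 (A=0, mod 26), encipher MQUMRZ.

M(12): 5·12+21=81≡3 → D
Q(16): 5·16+21=101≡23 → X
U(20): 5·20+21=121≡17 → R
M(12): 5·12+21=81≡3 → D
R(17): 5·17+21=106≡2 → C
Z(25): 5·25+21=146≡16 → Q

DXRDCQ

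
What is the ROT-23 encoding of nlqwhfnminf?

n(13): 13+23=36≡10 → k
l(11): 11+23=34≡8 → i
q(16): 16+23=39≡13 → n
w(22): 22+23=45≡19 → t
h(7): 7+23=30≡4 → e
f(5): 5+23=28≡2 → c
n(13): 13+23=36≡10 → k
m(12): 12+23=35≡9 → j
i(8): 8+23=31≡5 → f
n(13): 13+23=36≡10 → k
f(5): 5+23=28≡2 → c

kinteckjfkc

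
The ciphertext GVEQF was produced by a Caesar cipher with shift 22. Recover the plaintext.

KZIUJ

G(6): 6−22=-16≡10 → K
V(21): 21−22=-1≡25 → Z
E(4): 4−22=-18≡8 → I
Q(16): 16−22=-6≡20 → U
F(5): 5−22=-17≡9 → J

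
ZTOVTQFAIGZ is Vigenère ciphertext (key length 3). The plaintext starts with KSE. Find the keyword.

Subtract each crib letter from the matching ciphertext letter (mod 26):
Z(25)−K(10)=15 → P
T(19)−S(18)=1 → B
O(14)−E(4)=10 → K

PBK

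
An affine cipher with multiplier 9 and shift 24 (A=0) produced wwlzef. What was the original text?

uundsv

The inverse of 9 mod 26 is 3, since 9·3=27≡1. Apply D(y)=3·(y−24) mod 26:
w(22): 3·(22−24)=-6≡20 → u
w(22): 3·(22−24)=-6≡20 → u
l(11): 3·(11−24)=-39≡13 → n
z(25): 3·(25−24)=3 → d
e(4): 3·(4−24)=-60≡18 → s
f(5): 3·(5−24)=-57≡21 → v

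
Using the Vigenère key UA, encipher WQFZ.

QQZZ

Repeat the key across the message: UAUA
W(22)+U(20): 42≡16 → Q
Q(16)+A(0): 16 → Q
F(5)+U(20): 25 → Z
Z(25)+A(0): 25 → Z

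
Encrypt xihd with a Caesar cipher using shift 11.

x(23): 23+11=34≡8 → i
i(8): 8+11=19 → t
h(7): 7+11=18 → s
d(3): 3+11=14 → o

itso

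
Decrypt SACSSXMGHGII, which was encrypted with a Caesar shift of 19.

ZHJZZETNONPP

S(18): 18−19=-1≡25 → Z
A(0): 0−19=-19≡7 → H
C(2): 2−19=-17≡9 → J
S(18): 18−19=-1≡25 → Z
S(18): 18−19=-1≡25 → Z
X(23): 23−19=4 → E
M(12): 12−19=-7≡19 → T
G(6): 6−19=-13≡13 → N
H(7): 7−19=-12≡14 → O
G(6): 6−19=-13≡13 → N
I(8): 8−19=-11≡15 → P
I(8): 8−19=-11≡15 → P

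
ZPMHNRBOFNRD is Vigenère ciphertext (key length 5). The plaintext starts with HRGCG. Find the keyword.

Subtract each crib letter from the matching ciphertext letter (mod 26):
Z(25)−H(7)=18 → S
P(15)−R(17)=-2≡24 → Y
M(12)−G(6)=6 → G
H(7)−C(2)=5 → F
N(13)−G(6)=7 → H

SYGFH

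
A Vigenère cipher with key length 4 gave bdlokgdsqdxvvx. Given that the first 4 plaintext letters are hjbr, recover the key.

uukx

Subtract each crib letter from the matching ciphertext letter (mod 26):
b(1)−h(7)=-6≡20 → u
d(3)−j(9)=-6≡20 → u
l(11)−b(1)=10 → k
o(14)−r(17)=-3≡23 → x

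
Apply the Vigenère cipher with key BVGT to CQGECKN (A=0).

DLMXDFT

Repeat the key across the message: BVGTBVG
C(2)+B(1): 3 → D
Q(16)+V(21): 37≡11 → L
G(6)+G(6): 12 → M
E(4)+T(19): 23 → X
C(2)+B(1): 3 → D
K(10)+V(21): 31≡5 → F
N(13)+G(6): 19 → T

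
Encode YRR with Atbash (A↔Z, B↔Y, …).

BII

Y(24) → B(1)
R(17) → I(8)
R(17) → I(8)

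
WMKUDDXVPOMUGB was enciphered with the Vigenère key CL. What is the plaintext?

UBIJBSVKNDKJEQ

Repeat the key across the ciphertext: CLCLCLCLCLCLCL
W(22)−C(2): 20 → U
M(12)−L(11): 1 → B
K(10)−C(2): 8 → I
U(20)−L(11): 9 → J
D(3)−C(2): 1 → B
D(3)−L(11): -8≡18 → S
X(23)−C(2): 21 → V
V(21)−L(11): 10 → K
P(15)−C(2): 13 → N
O(14)−L(11): 3 → D
M(12)−C(2): 10 → K
U(20)−L(11): 9 → J
G(6)−C(2): 4 → E
B(1)−L(11): -10≡16 → Q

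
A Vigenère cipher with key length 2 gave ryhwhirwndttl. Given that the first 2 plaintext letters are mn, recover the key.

fl

Subtract each crib letter from the matching ciphertext letter (mod 26):
r(17)−m(12)=5 → f
y(24)−n(13)=11 → l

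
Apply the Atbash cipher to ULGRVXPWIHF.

FOTIECKDRSU

U(20) → F(5)
L(11) → O(14)
G(6) → T(19)
R(17) → I(8)
V(21) → E(4)
X(23) → C(2)
P(15) → K(10)
W(22) → D(3)
I(8) → R(17)
H(7) → S(18)
F(5) → U(20)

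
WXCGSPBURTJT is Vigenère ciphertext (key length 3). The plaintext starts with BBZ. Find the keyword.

VWD

Subtract each crib letter from the matching ciphertext letter (mod 26):
W(22)−B(1)=21 → V
X(23)−B(1)=22 → W
C(2)−Z(25)=-23≡3 → D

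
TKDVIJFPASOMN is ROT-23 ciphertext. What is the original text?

WNGYLMISDVRPQ

T(19): 19−23=-4≡22 → W
K(10): 10−23=-13≡13 → N
D(3): 3−23=-20≡6 → G
V(21): 21−23=-2≡24 → Y
I(8): 8−23=-15≡11 → L
J(9): 9−23=-14≡12 → M
F(5): 5−23=-18≡8 → I
P(15): 15−23=-8≡18 → S
A(0): 0−23=-23≡3 → D
S(18): 18−23=-5≡21 → V
O(14): 14−23=-9≡17 → R
M(12): 12−23=-11≡15 → P
N(13): 13−23=-10≡16 → Q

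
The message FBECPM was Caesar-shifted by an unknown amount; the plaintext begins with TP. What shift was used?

From the crib: F(5)−T(19)=-14≡12, so the shift is 12.

12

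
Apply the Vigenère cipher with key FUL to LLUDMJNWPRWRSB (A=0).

QFFIGUSQAWQCXV

Repeat the key across the message: FULFULFULFULFU
L(11)+F(5): 16 → Q
L(11)+U(20): 31≡5 → F
U(20)+L(11): 31≡5 → F
D(3)+F(5): 8 → I
M(12)+U(20): 32≡6 → G
J(9)+L(11): 20 → U
N(13)+F(5): 18 → S
W(22)+U(20): 42≡16 → Q
P(15)+L(11): 26≡0 → A
R(17)+F(5): 22 → W
W(22)+U(20): 42≡16 → Q
R(17)+L(11): 28≡2 → C
S(18)+F(5): 23 → X
B(1)+U(20): 21 → V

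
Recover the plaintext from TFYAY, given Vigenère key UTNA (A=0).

Repeat the key across the ciphertext: UTNAU
T(19)−U(20): -1≡25 → Z
F(5)−T(19): -14≡12 → M
Y(24)−N(13): 11 → L
A(0)−A(0): 0 → A
Y(24)−U(20): 4 → E

ZMLAE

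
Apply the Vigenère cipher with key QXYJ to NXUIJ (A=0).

Repeat the key across the message: QXYJQ
N(13)+Q(16): 29≡3 → D
X(23)+X(23): 46≡20 → U
U(20)+Y(24): 44≡18 → S
I(8)+J(9): 17 → R
J(9)+Q(16): 25 → Z

DUSRZ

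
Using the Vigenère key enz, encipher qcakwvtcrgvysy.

upzojuxpqkixwl

Repeat the key across the message: enzenzenzenzen
q(16)+e(4): 20 → u
c(2)+n(13): 15 → p
a(0)+z(25): 25 → z
k(10)+e(4): 14 → o
w(22)+n(13): 35≡9 → j
v(21)+z(25): 46≡20 → u
t(19)+e(4): 23 → x
c(2)+n(13): 15 → p
r(17)+z(25): 42≡16 → q
g(6)+e(4): 10 → k
v(21)+n(13): 34≡8 → i
y(24)+z(25): 49≡23 → x
s(18)+e(4): 22 → w
y(24)+n(13): 37≡11 → l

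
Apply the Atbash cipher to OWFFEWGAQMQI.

O(14) → L(11)
W(22) → D(3)
F(5) → U(20)
F(5) → U(20)
E(4) → V(21)
W(22) → D(3)
G(6) → T(19)
A(0) → Z(25)
Q(16) → J(9)
M(12) → N(13)
Q(16) → J(9)
I(8) → R(17)

LDUUVDTZJNJR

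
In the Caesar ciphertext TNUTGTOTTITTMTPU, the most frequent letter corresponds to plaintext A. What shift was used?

19

The most frequent ciphertext letter is T (appears 8 times).
T is position 19; A is position 0.
Shift = 19.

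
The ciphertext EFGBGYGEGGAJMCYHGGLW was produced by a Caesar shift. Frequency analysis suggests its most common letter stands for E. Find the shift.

The most frequent ciphertext letter is G (appears 7 times).
G is position 6; E is position 4.
Shift = 2.

2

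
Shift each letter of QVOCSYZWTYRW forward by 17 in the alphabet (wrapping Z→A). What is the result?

HMFTJPQNKPIN

Q(16): 16+17=33≡7 → H
V(21): 21+17=38≡12 → M
O(14): 14+17=31≡5 → F
C(2): 2+17=19 → T
S(18): 18+17=35≡9 → J
Y(24): 24+17=41≡15 → P
Z(25): 25+17=42≡16 → Q
W(22): 22+17=39≡13 → N
T(19): 19+17=36≡10 → K
Y(24): 24+17=41≡15 → P
R(17): 17+17=34≡8 → I
W(22): 22+17=39≡13 → N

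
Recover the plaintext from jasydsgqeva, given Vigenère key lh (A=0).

ythrslvjtop

Repeat the key across the ciphertext: lhlhlhlhlhl
j(9)−l(11): -2≡24 → y
a(0)−h(7): -7≡19 → t
s(18)−l(11): 7 → h
y(24)−h(7): 17 → r
d(3)−l(11): -8≡18 → s
s(18)−h(7): 11 → l
g(6)−l(11): -5≡21 → v
q(16)−h(7): 9 → j
e(4)−l(11): -7≡19 → t
v(21)−h(7): 14 → o
a(0)−l(11): -11≡15 → p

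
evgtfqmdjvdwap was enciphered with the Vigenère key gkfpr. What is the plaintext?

Repeat the key across the ciphertext: gkfprgkfprgkfp
e(4)−g(6): -2≡24 → y
v(21)−k(10): 11 → l
g(6)−f(5): 1 → b
t(19)−p(15): 4 → e
f(5)−r(17): -12≡14 → o
q(16)−g(6): 10 → k
m(12)−k(10): 2 → c
d(3)−f(5): -2≡24 → y
j(9)−p(15): -6≡20 → u
v(21)−r(17): 4 → e
d(3)−g(6): -3≡23 → x
w(22)−k(10): 12 → m
a(0)−f(5): -5≡21 → v
p(15)−p(15): 0 → a

ylbeokcyuexmva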